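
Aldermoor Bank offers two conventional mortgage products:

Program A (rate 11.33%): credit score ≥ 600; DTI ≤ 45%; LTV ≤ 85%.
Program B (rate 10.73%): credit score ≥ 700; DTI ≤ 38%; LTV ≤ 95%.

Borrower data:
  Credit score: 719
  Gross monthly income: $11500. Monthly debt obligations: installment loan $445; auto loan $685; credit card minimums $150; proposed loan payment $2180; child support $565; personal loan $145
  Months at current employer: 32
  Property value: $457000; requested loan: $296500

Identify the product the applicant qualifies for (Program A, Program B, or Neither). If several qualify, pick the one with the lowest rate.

Program B

Total debts = (445 + 685 + 150 + 2,180 + 565 + 145) = 4,170; DTI = 4,170/11,500 = 36.3%.
LTV = 296,500/457,000 = 64.9%.
Program A: score 719 ≥ 600; DTI 36.3% ≤ 45%; LTV 64.9% ≤ 85% → qualifies.
Program B: score 719 ≥ 700; DTI 36.3% ≤ 38%; LTV 64.9% ≤ 95% → qualifies.
Qualifying: Program A, Program B. Lowest rate is 10.73% → Program B.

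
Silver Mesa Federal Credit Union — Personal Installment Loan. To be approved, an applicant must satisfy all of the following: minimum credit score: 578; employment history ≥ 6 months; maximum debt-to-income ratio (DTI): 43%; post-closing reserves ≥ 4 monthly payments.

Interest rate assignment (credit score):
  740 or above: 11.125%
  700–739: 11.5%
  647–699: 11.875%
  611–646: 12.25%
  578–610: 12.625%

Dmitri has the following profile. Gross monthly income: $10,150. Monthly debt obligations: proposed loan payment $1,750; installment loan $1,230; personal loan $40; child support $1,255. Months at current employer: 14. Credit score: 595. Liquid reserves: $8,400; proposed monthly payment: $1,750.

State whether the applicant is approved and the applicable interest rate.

Approved at 12.625%

Credit score 595 ≥ 578 (meets minimum)
Total monthly debts = (1,750 + 1,230 + 40 + 1,255) = 4,275. DTI = 4,275/10,150 = 42.1% ≤ 43%
Reserves = 8,400/1,750 = 4.8 months ≥ 4
Employment 14 ≥ 6 months
All requirements met. Score 595 falls in the 578–610 tier → 12.625%.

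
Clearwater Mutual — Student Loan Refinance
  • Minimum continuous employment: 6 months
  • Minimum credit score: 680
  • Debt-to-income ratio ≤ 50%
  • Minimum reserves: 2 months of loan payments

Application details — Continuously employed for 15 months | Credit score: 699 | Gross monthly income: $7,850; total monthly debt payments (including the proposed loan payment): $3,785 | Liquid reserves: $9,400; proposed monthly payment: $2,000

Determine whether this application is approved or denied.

Approved

Employment 15 ≥ 6 months
Credit score 699 ≥ 680 (meets)
DTI = 3,785/7,850 = 48.2% ≤ 50%
Reserves = 9,400/2,000 = 4.7 months ≥ 2
All criteria satisfied.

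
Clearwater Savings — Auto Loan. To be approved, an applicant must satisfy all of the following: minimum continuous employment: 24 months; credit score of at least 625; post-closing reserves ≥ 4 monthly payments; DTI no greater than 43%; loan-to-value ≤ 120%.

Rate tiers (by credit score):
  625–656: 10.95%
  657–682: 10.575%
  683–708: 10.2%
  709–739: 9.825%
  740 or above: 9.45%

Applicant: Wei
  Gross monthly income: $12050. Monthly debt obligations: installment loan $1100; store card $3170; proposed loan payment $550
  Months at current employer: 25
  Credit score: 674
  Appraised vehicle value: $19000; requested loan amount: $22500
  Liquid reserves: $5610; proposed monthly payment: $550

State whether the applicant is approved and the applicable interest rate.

Approved at 10.575%

Credit score 674 ≥ 625 (meets minimum)
Reserves: 5,610 ÷ 550 = 10.2 months (meets 4-month minimum)
Employment 25 ≥ 24 months
Total monthly debts = (1,100 + 3,170 + 550) = 4,820. Debt-to-income = 4,820/12,050 = 40% — meets 43% limit
Loan-to-value = 22,500/19,000 = 118.4% — pass (120% max)
All requirements met. Score 674 falls in the 657–682 tier → 10.575%.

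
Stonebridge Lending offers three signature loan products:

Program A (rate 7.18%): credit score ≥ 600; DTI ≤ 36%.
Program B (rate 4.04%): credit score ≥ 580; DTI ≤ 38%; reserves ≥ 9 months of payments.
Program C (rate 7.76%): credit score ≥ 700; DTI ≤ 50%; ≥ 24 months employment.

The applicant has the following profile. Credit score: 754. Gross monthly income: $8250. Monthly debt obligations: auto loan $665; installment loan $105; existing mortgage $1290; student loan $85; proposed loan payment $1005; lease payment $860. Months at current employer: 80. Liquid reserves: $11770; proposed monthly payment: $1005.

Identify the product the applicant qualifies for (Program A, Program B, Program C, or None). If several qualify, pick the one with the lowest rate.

Total debts = (665 + 105 + 1,290 + 85 + 1,005 + 860) = 4,010; DTI = 4,010/8,250 = 48.6%.
Reserves = 11,770/1,005 = 11.7 months.
Program A: score 754 ≥ 600; DTI 48.6% > 36% → does not qualify.
Program B: score 754 ≥ 580; DTI 48.6% > 38%; reserves 11.7 ≥ 9 mo → does not qualify.
Program C: score 754 ≥ 700; DTI 48.6% ≤ 50%; employment 80 ≥ 24 mo → qualifies.

Program C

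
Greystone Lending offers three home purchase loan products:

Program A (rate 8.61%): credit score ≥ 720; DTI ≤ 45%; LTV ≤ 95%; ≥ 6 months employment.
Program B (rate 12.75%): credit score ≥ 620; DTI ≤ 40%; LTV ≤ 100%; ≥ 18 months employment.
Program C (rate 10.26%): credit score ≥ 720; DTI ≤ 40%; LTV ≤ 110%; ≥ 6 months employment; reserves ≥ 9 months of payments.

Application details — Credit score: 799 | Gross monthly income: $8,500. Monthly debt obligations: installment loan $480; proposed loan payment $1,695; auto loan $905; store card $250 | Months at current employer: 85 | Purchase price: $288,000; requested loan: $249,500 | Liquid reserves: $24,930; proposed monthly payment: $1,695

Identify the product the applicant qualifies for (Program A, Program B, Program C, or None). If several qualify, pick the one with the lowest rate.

Total debts = (480 + 1,695 + 905 + 250) = 3,330; DTI = 3,330/8,500 = 39.2%.
LTV = 249,500/288,000 = 86.6%.
Reserves = 24,930/1,695 = 14.7 months.
Program A: score 799 ≥ 720; DTI 39.2% ≤ 45%; LTV 86.6% ≤ 95%; employment 85 ≥ 6 mo → qualifies.
Program B: score 799 ≥ 620; DTI 39.2% ≤ 40%; LTV 86.6% ≤ 100%; employment 85 ≥ 18 mo → qualifies.
Program C: score 799 ≥ 720; DTI 39.2% ≤ 40%; LTV 86.6% ≤ 110%; employment 85 ≥ 6 mo; reserves 14.7 ≥ 9 mo → qualifies.
Qualifying: Program A, Program B, Program C. Lowest rate is 8.61% → Program A.

Program A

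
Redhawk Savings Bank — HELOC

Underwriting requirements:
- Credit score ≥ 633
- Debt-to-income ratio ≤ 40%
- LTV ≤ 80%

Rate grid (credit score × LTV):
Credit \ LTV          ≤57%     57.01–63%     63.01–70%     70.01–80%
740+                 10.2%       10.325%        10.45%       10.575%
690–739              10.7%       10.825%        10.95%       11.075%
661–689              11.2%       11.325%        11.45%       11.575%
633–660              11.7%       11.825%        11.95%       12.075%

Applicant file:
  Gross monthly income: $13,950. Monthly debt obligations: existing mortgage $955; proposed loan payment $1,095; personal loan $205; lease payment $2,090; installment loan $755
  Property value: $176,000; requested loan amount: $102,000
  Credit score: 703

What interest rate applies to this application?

Credit score 703 ≥ 633; Total monthly debts = (955 + 1,095 + 205 + 2,090 + 755) = 5,100. Debt-to-income = 5,100/13,950 = 36.6% — meets 40% limit
LTV = 102,000/176,000 = 58% ≤ 80%
Score 703 is in the 690–739 band; LTV 58% is in the 57.01–63% band → 10.825%.

10.825%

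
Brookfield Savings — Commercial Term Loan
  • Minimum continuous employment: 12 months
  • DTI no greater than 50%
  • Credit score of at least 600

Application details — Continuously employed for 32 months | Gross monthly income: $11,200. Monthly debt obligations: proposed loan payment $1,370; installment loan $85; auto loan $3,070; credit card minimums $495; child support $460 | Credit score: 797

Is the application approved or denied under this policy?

Approved

Employment 32 ≥ 12 months
Total monthly debts = (1,370 + 85 + 3,070 + 495 + 460) = 5,480. DTI = 5,480/11,200 = 48.9% ≤ 50%
Credit score 797 ≥ 600 (meets)
All criteria satisfied.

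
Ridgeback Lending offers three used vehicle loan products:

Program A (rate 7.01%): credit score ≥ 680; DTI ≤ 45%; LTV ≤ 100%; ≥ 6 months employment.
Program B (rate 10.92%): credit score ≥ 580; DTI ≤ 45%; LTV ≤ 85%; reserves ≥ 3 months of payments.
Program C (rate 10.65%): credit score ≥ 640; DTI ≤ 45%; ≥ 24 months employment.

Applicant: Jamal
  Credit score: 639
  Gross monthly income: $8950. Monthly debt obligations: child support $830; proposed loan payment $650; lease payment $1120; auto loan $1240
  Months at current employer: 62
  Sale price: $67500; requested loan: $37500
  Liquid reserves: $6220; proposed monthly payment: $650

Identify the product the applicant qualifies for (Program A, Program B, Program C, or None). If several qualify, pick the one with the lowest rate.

Total debts = (830 + 650 + 1,120 + 1,240) = 3,840; DTI = 3,840/8,950 = 42.9%.
LTV = 37,500/67,500 = 55.6%.
Reserves = 6,220/650 = 9.6 months.
Program A: score 639 < 680; DTI 42.9% ≤ 45%; LTV 55.6% ≤ 100%; employment 62 ≥ 6 mo → does not qualify.
Program B: score 639 ≥ 580; DTI 42.9% ≤ 45%; LTV 55.6% ≤ 85%; reserves 9.6 ≥ 3 mo → qualifies.
Program C: score 639 < 640; DTI 42.9% ≤ 45%; employment 62 ≥ 24 mo → does not qualify.

Program B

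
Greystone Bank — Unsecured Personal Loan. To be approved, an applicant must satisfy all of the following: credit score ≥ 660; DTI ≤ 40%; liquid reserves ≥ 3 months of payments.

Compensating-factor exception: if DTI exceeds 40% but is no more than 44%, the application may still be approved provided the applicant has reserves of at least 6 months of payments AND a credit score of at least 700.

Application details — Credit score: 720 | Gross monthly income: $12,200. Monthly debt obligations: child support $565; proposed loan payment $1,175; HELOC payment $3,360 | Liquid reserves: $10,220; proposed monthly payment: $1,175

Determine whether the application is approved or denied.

Credit score 720 ≥ 660 (meets base)
Total debts = (565 + 1,175 + 3,360) = 5,100. DTI: 5,100 ÷ 12,200 = 41.8%, over the 40% base limit.
Reserves = 10,220/1,175 = 8.7 months ≥ 3
DTI 41.8% is within the 40%–44% exception band; checking compensating factors.
Reserves 8.7 ≥ 6 months; credit score 720 ≥ 700.
Both override conditions satisfied; DTI exception granted.

Approved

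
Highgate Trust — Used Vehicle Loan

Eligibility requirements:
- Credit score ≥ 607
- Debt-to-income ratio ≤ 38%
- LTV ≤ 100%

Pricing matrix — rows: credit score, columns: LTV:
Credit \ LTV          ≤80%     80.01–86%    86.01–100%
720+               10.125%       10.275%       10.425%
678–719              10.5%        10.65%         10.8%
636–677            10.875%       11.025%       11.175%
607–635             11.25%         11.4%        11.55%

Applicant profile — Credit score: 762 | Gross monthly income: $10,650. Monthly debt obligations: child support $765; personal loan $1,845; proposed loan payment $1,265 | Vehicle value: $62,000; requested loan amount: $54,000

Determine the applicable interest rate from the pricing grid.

10.425%

Credit score 762 ≥ 607; Total monthly debts = (765 + 1,845 + 1,265) = 3,875. DTI: 3,875 ÷ 10,650 = 36.4%, within the 38% cap
LTV = 54,000/62,000 = 87.1% ≤ 100%
Score 762 is in the 720+ band; LTV 87.1% is in the 86.01–100% band → 10.425%.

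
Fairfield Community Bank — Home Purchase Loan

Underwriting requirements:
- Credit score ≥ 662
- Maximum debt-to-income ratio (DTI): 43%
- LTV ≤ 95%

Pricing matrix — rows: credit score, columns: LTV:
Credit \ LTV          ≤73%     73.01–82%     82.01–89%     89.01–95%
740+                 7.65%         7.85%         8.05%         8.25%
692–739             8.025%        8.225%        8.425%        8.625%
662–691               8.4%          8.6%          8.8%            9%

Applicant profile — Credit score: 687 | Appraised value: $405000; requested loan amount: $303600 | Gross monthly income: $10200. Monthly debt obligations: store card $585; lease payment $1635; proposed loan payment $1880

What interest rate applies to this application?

8.6%

Credit score 687 ≥ 662; Total monthly debts = (585 + 1,635 + 1,880) = 4,100. DTI: 4,100 ÷ 10,200 = 40.2%, within the 43% cap
LTV = 303,600/405,000 = 75% ≤ 95%
Score 687 is in the 662–691 band; LTV 75% is in the 73.01–82% band → 8.6%.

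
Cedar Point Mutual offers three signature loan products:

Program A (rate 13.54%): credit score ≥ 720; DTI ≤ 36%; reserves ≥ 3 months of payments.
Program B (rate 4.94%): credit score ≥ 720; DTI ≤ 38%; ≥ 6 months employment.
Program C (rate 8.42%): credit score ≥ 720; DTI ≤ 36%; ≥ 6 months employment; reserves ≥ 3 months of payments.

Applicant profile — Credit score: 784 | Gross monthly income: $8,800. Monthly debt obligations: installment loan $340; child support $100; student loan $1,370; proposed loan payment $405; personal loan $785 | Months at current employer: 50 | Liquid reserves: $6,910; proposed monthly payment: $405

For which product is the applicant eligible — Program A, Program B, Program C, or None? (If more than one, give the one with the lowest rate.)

Program B

Total debts = (340 + 100 + 1,370 + 405 + 785) = 3,000; DTI = 3,000/8,800 = 34.1%.
Reserves = 6,910/405 = 17.1 months.
Program A: score 784 ≥ 720; DTI 34.1% ≤ 36%; reserves 17.1 ≥ 3 mo → qualifies.
Program B: score 784 ≥ 720; DTI 34.1% ≤ 38%; employment 50 ≥ 6 mo → qualifies.
Program C: score 784 ≥ 720; DTI 34.1% ≤ 36%; employment 50 ≥ 6 mo; reserves 17.1 ≥ 3 mo → qualifies.
Qualifying: Program A, Program B, Program C. Lowest rate is 4.94% → Program B.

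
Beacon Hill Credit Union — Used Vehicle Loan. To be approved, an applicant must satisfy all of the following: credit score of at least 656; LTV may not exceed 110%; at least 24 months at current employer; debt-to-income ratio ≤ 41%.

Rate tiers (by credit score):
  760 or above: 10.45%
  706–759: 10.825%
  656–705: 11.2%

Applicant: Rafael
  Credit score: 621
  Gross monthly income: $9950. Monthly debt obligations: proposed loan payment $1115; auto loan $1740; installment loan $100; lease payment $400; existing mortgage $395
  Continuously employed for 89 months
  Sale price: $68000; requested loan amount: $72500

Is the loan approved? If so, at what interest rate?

Credit score 621 < 656 (below minimum)
LTV: 72,500 ÷ 68,000 = 106.6%, within 110% cap
Total monthly debts = (1,115 + 1,740 + 100 + 400 + 395) = 3,750. DTI = 3,750/9,950 = 37.7% ≤ 41%
Employment 89 ≥ 24 months
Not all requirements met → denied.

Denied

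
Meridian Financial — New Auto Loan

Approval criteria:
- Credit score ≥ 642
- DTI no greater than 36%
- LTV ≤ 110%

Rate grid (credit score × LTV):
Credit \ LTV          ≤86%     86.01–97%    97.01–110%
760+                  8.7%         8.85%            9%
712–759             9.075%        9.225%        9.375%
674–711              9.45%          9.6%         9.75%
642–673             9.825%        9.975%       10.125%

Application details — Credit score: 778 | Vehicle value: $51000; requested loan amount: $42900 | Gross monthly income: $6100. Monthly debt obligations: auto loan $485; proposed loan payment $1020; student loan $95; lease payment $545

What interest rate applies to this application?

Credit score 778 ≥ 642; Total monthly debts = (485 + 1,020 + 95 + 545) = 2,145. DTI: 2,145 ÷ 6,100 = 35.2%, within the 36% cap
Loan-to-value = 42,900/51,000 = 84.1% — pass (110% max)
Score 778 is in the 760+ band; LTV 84.1% is in the ≤86% band → 8.7%.

8.7%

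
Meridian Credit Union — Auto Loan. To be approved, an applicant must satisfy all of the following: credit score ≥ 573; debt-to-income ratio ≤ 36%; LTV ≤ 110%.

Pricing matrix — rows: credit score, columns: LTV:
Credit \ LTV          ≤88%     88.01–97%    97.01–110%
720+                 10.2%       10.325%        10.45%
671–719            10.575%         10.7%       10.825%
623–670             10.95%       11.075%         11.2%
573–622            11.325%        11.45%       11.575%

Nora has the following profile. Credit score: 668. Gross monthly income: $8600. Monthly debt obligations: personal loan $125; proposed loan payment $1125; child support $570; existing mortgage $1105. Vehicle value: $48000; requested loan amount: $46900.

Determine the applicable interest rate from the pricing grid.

11.2%

Credit score 668 ≥ 573; Total monthly debts = (125 + 1,125 + 570 + 1,105) = 2,925. DTI = 2,925/8,600 = 34% ≤ 36%
LTV = 46,900/48,000 = 97.7% ≤ 110%
Credit 668 → row 623–670; LTV 97.7% → column 97.01–110%. Grid cell → 11.2%.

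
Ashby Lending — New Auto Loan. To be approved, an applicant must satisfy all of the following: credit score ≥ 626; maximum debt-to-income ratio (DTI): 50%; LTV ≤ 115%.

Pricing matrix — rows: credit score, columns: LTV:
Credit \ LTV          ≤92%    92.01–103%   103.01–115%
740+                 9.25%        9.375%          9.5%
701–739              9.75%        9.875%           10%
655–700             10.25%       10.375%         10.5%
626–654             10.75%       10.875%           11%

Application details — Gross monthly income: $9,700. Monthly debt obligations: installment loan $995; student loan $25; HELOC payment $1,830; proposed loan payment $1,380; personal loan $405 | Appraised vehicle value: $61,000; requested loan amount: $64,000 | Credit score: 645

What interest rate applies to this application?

11%

Credit score 645 ≥ 626; Total monthly debts = (995 + 25 + 1,830 + 1,380 + 405) = 4,635. DTI: 4,635 ÷ 9,700 = 47.8%, within the 50% cap
LTV = 64,000/61,000 = 104.9% ≤ 115%
Credit 645 → row 626–654; LTV 104.9% → column 103.01–115%. Grid cell → 11%.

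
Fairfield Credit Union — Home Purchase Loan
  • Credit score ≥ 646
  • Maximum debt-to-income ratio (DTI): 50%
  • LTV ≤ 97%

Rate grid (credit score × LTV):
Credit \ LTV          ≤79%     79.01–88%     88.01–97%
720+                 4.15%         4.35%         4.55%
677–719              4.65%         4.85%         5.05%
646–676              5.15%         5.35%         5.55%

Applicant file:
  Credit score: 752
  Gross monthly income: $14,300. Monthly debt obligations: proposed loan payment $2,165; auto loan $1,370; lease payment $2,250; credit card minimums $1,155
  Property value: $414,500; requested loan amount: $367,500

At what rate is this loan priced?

Credit score 752 ≥ 646; Total monthly debts = (2,165 + 1,370 + 2,250 + 1,155) = 6,940. DTI = 6,940/14,300 = 48.5% ≤ 50%
LTV = 367,500/414,500 = 88.7% ≤ 97%
Score 752 is in the 720+ band; LTV 88.7% is in the 88.01–97% band → 4.55%.

4.55%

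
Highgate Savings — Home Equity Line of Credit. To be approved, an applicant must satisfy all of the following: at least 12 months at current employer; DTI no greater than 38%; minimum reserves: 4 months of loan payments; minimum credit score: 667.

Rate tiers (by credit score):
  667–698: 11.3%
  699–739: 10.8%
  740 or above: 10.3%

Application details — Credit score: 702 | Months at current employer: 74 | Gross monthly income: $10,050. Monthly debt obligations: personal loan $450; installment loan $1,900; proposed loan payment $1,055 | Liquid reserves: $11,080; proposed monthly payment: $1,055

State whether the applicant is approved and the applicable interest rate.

Approved at 10.8%

Credit score 702 ≥ 667 (meets minimum)
Liquid reserves cover 11,080/1,055 = 10.5 months — ≥ 4 required
Total monthly debts = (450 + 1,900 + 1,055) = 3,405. DTI: 3,405 ÷ 10,050 = 33.9%, within the 38% cap
Employment 74 ≥ 12 months
All requirements met. Score 702 falls in the 699–739 tier → 10.8%.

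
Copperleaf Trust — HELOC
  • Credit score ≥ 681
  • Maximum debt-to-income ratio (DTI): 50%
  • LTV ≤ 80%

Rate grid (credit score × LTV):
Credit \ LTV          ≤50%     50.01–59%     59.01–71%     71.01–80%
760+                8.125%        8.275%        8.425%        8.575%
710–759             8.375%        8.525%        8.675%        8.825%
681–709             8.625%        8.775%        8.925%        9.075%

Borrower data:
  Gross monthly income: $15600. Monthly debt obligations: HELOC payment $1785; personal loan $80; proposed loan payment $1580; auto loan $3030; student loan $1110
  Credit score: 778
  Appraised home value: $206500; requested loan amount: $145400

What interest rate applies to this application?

8.425%

Credit score 778 ≥ 681; Total monthly debts = (1,785 + 80 + 1,580 + 3,030 + 1,110) = 7,585. Debt-to-income = 7,585/15,600 = 48.6% — meets 50% limit
LTV: 145,400 ÷ 206,500 = 70.4%, within 80% cap
Credit 778 → row 760+; LTV 70.4% → column 59.01–71%. Grid cell → 8.425%.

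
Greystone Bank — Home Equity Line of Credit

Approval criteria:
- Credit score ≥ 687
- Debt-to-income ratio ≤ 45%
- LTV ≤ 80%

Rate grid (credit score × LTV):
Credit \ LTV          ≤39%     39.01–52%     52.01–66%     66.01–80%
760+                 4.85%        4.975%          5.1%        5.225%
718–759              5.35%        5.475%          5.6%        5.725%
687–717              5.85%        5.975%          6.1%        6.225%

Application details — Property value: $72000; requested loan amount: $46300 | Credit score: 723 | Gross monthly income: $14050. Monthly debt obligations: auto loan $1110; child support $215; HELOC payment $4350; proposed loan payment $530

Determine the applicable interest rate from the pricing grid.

Credit score 723 ≥ 687; Total monthly debts = (1,110 + 215 + 4,350 + 530) = 6,205. DTI: 6,205 ÷ 14,050 = 44.2%, within the 45% cap
LTV: 46,300 ÷ 72,000 = 64.3%, within 80% cap
Row: 723 falls in 718–759. Column: 64.3% falls in 52.01–66%. Rate = 5.6%.

5.6%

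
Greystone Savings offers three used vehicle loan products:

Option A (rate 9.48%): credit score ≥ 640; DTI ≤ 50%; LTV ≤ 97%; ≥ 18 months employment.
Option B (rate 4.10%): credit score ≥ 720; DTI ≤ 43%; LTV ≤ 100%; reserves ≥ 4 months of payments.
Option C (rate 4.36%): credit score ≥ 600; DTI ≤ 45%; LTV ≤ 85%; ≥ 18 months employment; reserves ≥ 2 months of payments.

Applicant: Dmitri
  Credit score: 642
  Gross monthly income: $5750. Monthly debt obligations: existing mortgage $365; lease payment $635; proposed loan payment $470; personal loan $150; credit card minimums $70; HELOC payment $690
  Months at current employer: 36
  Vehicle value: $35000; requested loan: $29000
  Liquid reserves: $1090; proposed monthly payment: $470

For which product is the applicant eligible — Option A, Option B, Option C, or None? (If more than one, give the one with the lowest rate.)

Option C

Total debts = (365 + 635 + 470 + 150 + 70 + 690) = 2,380; DTI = 2,380/5,750 = 41.4%.
LTV = 29,000/35,000 = 82.9%.
Reserves = 1,090/470 = 2.3 months.
Option A: score 642 ≥ 640; DTI 41.4% ≤ 50%; LTV 82.9% ≤ 97%; employment 36 ≥ 18 mo → qualifies.
Option B: score 642 < 720; DTI 41.4% ≤ 43%; LTV 82.9% ≤ 100%; reserves 2.3 < 4 mo → does not qualify.
Option C: score 642 ≥ 600; DTI 41.4% ≤ 45%; LTV 82.9% ≤ 85%; employment 36 ≥ 18 mo; reserves 2.3 ≥ 2 mo → qualifies.
Qualifying: Option A, Option C. Lowest rate is 4.36% → Option C.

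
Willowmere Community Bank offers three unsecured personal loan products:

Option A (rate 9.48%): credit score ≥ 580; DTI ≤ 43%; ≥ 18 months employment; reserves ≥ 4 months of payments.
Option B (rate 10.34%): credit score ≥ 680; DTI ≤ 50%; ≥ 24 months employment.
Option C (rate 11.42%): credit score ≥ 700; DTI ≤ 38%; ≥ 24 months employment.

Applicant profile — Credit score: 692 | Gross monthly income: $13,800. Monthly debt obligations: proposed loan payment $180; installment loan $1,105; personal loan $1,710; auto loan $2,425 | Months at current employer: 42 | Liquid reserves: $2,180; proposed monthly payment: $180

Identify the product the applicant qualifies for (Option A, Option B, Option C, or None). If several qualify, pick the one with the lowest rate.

Total debts = (180 + 1,105 + 1,710 + 2,425) = 5,420; DTI = 5,420/13,800 = 39.3%.
Reserves = 2,180/180 = 12.1 months.
Option A: score 692 ≥ 580; DTI 39.3% ≤ 43%; employment 42 ≥ 18 mo; reserves 12.1 ≥ 4 mo → qualifies.
Option B: score 692 ≥ 680; DTI 39.3% ≤ 50%; employment 42 ≥ 24 mo → qualifies.
Option C: score 692 < 700; DTI 39.3% > 38%; employment 42 ≥ 24 mo → does not qualify.
Qualifying: Option A, Option B. Lowest rate is 9.48% → Option A.

Option A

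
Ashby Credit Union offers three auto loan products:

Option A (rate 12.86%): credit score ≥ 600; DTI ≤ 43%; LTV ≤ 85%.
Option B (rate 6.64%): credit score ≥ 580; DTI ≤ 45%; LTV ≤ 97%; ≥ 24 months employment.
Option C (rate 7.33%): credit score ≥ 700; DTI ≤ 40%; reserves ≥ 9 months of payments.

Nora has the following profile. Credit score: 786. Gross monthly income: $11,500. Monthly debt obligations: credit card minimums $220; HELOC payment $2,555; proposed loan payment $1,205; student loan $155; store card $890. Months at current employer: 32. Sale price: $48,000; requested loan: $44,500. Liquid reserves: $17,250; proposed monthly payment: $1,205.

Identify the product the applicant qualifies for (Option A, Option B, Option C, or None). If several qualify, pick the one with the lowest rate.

Total debts = (220 + 2,555 + 1,205 + 155 + 890) = 5,025; DTI = 5,025/11,500 = 43.7%.
LTV = 44,500/48,000 = 92.7%.
Reserves = 17,250/1,205 = 14.3 months.
Option A: score 786 ≥ 600; DTI 43.7% > 43%; LTV 92.7% > 85% → does not qualify.
Option B: score 786 ≥ 580; DTI 43.7% ≤ 45%; LTV 92.7% ≤ 97%; employment 32 ≥ 24 mo → qualifies.
Option C: score 786 ≥ 700; DTI 43.7% > 40%; reserves 14.3 ≥ 9 mo → does not qualify.

Option B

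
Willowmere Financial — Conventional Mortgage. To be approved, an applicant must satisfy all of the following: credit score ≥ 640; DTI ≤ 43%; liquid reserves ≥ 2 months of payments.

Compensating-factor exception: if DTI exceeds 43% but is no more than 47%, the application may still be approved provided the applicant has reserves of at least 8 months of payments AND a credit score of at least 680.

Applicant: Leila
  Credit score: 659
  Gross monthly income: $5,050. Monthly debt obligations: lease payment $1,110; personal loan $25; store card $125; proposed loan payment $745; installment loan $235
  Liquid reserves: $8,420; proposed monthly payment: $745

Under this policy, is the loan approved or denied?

Denied

Credit score 659 ≥ 640 (meets base)
Total debts = (1,110 + 25 + 125 + 745 + 235) = 2,240. DTI: 2,240 ÷ 5,050 = 44.4%, over the 43% base limit.
Reserves: 8,420 ÷ 745 = 11.3 months (meets 2-month minimum)
DTI 44.4% is within the 43%–47% exception band; checking compensating factors.
Override check — reserves: 11.3 mo (ok); score: 659 (below 680).
Override conditions not both satisfied; exception does not apply.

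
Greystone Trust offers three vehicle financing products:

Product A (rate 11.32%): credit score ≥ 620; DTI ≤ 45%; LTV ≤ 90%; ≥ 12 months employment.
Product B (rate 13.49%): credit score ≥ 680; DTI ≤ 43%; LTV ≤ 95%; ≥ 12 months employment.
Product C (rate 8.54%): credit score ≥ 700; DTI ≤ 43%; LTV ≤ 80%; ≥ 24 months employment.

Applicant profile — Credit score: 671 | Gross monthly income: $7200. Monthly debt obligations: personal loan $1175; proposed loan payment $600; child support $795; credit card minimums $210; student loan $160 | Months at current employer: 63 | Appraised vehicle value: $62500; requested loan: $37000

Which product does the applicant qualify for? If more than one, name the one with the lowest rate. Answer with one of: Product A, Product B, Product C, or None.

Product A

Total debts = (1,175 + 600 + 795 + 210 + 160) = 2,940; DTI = 2,940/7,200 = 40.8%.
LTV = 37,000/62,500 = 59.2%.
Product A: score 671 ≥ 620; DTI 40.8% ≤ 45%; LTV 59.2% ≤ 90%; employment 63 ≥ 12 mo → qualifies.
Product B: score 671 < 680; DTI 40.8% ≤ 43%; LTV 59.2% ≤ 95%; employment 63 ≥ 12 mo → does not qualify.
Product C: score 671 < 700; DTI 40.8% ≤ 43%; LTV 59.2% ≤ 80%; employment 63 ≥ 24 mo → does not qualify.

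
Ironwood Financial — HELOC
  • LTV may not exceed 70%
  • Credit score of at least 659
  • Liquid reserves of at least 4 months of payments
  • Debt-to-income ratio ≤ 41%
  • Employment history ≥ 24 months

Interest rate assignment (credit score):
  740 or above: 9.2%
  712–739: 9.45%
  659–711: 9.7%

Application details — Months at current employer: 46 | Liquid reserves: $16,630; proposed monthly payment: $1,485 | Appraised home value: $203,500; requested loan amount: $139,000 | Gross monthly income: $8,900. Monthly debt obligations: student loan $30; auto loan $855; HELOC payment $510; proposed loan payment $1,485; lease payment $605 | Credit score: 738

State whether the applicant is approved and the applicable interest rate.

Credit score 738 ≥ 659 (meets minimum)
Employment 46 ≥ 24 months
Loan-to-value = 139,000/203,500 = 68.3% — pass (70% max)
Total monthly debts = (30 + 855 + 510 + 1,485 + 605) = 3,485. Debt-to-income = 3,485/8,900 = 39.2% — meets 41% limit
Reserves = 16,630/1,485 = 11.2 months ≥ 4
All requirements met. Score 738 falls in the 712–739 tier → 9.45%.

Approved at 9.45%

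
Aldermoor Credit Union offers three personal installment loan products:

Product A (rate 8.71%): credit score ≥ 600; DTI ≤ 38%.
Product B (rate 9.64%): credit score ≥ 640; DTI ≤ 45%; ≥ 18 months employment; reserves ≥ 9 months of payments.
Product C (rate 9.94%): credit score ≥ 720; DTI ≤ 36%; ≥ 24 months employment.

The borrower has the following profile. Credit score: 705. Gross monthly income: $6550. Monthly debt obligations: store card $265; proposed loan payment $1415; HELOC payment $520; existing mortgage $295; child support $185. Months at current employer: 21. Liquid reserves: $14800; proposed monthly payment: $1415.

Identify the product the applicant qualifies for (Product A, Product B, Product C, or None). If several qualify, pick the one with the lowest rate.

Total debts = (265 + 1,415 + 520 + 295 + 185) = 2,680; DTI = 2,680/6,550 = 40.9%.
Reserves = 14,800/1,415 = 10.5 months.
Product A: score 705 ≥ 600; DTI 40.9% > 38% → does not qualify.
Product B: score 705 ≥ 640; DTI 40.9% ≤ 45%; employment 21 ≥ 18 mo; reserves 10.5 ≥ 9 mo → qualifies.
Product C: score 705 < 720; DTI 40.9% > 36%; employment 21 < 24 mo → does not qualify.

Product B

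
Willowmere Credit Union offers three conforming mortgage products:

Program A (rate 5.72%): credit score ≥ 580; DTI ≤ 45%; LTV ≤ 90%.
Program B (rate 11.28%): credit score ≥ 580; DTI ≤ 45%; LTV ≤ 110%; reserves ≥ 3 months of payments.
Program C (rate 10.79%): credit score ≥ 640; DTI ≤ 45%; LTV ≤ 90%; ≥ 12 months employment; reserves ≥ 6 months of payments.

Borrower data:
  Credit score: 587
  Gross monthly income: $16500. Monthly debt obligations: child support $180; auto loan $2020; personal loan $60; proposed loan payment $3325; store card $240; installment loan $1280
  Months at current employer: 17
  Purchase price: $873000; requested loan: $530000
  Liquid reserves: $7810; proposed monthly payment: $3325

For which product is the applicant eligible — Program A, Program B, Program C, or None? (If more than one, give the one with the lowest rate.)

Total debts = (180 + 2,020 + 60 + 3,325 + 240 + 1,280) = 7,105; DTI = 7,105/16,500 = 43.1%.
LTV = 530,000/873,000 = 60.7%.
Reserves = 7,810/3,325 = 2.3 months.
Program A: score 587 ≥ 580; DTI 43.1% ≤ 45%; LTV 60.7% ≤ 90% → qualifies.
Program B: score 587 ≥ 580; DTI 43.1% ≤ 45%; LTV 60.7% ≤ 110%; reserves 2.3 < 3 mo → does not qualify.
Program C: score 587 < 640; DTI 43.1% ≤ 45%; LTV 60.7% ≤ 90%; employment 17 ≥ 12 mo; reserves 2.3 < 6 mo → does not qualify.

Program A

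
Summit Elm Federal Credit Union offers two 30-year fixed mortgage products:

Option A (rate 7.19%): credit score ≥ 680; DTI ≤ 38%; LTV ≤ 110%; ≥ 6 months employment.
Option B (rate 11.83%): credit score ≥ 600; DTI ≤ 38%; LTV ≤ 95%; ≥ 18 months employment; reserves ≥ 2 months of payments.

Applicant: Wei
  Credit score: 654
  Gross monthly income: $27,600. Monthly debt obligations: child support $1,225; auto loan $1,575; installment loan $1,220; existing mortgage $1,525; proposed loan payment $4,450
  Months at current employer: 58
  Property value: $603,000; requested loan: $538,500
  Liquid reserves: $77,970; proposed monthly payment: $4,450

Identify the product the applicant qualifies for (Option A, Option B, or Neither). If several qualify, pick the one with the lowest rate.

Option B

Total debts = (1,225 + 1,575 + 1,220 + 1,525 + 4,450) = 9,995; DTI = 9,995/27,600 = 36.2%.
LTV = 538,500/603,000 = 89.3%.
Reserves = 77,970/4,450 = 17.5 months.
Option A: score 654 < 680; DTI 36.2% ≤ 38%; LTV 89.3% ≤ 110%; employment 58 ≥ 6 mo → does not qualify.
Option B: score 654 ≥ 600; DTI 36.2% ≤ 38%; LTV 89.3% ≤ 95%; employment 58 ≥ 18 mo; reserves 17.5 ≥ 2 mo → qualifies.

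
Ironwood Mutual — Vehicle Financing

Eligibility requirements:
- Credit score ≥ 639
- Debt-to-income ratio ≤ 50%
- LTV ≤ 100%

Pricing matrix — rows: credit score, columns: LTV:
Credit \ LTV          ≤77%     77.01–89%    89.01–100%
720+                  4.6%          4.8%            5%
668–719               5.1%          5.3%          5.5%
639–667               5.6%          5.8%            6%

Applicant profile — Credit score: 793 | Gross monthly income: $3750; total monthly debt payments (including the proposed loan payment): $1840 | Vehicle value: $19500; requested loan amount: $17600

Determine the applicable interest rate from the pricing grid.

5%

Credit score 793 ≥ 639; Debt-to-income = 1,840/3,750 = 49.1% — meets 50% limit
LTV = 17,600/19,500 = 90.3% ≤ 100%
Score 793 is in the 720+ band; LTV 90.3% is in the 89.01–100% band → 5%.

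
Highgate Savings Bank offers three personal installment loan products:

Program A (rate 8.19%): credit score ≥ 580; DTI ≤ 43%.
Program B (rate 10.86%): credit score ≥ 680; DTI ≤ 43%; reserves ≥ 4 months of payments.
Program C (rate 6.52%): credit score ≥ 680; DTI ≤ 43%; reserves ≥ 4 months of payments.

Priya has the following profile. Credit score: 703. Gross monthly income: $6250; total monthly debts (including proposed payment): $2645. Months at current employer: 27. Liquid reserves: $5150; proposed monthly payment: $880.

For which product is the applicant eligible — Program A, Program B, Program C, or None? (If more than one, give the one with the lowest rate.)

Program C

DTI = 2,645/6,250 = 42.3%.
Reserves = 5,150/880 = 5.9 months.
Program A: score 703 ≥ 580; DTI 42.3% ≤ 43% → qualifies.
Program B: score 703 ≥ 680; DTI 42.3% ≤ 43%; reserves 5.9 ≥ 4 mo → qualifies.
Program C: score 703 ≥ 680; DTI 42.3% ≤ 43%; reserves 5.9 ≥ 4 mo → qualifies.
Qualifying: Program A, Program B, Program C. Lowest rate is 6.52% → Program C.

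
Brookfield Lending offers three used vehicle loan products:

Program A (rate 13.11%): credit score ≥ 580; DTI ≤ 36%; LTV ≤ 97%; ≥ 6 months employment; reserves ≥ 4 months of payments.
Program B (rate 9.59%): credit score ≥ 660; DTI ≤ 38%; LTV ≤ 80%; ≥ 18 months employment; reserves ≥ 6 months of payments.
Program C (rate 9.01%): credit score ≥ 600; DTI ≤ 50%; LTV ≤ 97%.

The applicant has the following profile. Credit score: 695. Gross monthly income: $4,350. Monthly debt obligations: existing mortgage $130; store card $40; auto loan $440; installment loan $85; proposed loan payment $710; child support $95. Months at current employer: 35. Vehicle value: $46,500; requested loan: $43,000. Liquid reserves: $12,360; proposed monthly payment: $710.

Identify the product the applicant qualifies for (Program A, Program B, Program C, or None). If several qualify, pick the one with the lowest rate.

Program C

Total debts = (130 + 40 + 440 + 85 + 710 + 95) = 1,500; DTI = 1,500/4,350 = 34.5%.
LTV = 43,000/46,500 = 92.5%.
Reserves = 12,360/710 = 17.4 months.
Program A: score 695 ≥ 580; DTI 34.5% ≤ 36%; LTV 92.5% ≤ 97%; employment 35 ≥ 6 mo; reserves 17.4 ≥ 4 mo → qualifies.
Program B: score 695 ≥ 660; DTI 34.5% ≤ 38%; LTV 92.5% > 80%; employment 35 ≥ 18 mo; reserves 17.4 ≥ 6 mo → does not qualify.
Program C: score 695 ≥ 600; DTI 34.5% ≤ 50%; LTV 92.5% ≤ 97% → qualifies.
Qualifying: Program A, Program C. Lowest rate is 9.01% → Program C.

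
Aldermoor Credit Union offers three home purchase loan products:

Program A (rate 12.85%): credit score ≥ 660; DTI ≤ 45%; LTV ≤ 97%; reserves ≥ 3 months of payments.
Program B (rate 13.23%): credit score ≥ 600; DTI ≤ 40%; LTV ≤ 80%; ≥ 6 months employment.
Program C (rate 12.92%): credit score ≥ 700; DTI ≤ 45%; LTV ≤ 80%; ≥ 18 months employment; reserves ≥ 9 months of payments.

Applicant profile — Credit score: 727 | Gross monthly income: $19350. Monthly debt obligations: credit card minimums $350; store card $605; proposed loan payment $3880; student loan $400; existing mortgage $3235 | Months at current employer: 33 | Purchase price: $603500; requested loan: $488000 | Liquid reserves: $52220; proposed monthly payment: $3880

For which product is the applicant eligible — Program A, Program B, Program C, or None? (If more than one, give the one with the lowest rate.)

Program A

Total debts = (350 + 605 + 3,880 + 400 + 3,235) = 8,470; DTI = 8,470/19,350 = 43.8%.
LTV = 488,000/603,500 = 80.9%.
Reserves = 52,220/3,880 = 13.5 months.
Program A: score 727 ≥ 660; DTI 43.8% ≤ 45%; LTV 80.9% ≤ 97%; reserves 13.5 ≥ 3 mo → qualifies.
Program B: score 727 ≥ 600; DTI 43.8% > 40%; LTV 80.9% > 80%; employment 33 ≥ 6 mo → does not qualify.
Program C: score 727 ≥ 700; DTI 43.8% ≤ 45%; LTV 80.9% > 80%; employment 33 ≥ 18 mo; reserves 13.5 ≥ 9 mo → does not qualify.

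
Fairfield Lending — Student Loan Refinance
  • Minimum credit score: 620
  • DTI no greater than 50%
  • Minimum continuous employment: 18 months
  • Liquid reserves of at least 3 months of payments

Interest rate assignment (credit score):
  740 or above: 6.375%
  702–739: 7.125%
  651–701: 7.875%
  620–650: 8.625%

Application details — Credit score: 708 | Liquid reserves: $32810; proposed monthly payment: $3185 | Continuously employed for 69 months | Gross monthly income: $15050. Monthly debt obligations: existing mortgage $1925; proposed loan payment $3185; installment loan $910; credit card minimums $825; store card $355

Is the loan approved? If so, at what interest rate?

Credit score 708 ≥ 620 (meets minimum)
Employment 69 ≥ 18 months
Liquid reserves cover 32,810/3,185 = 10.3 months — ≥ 3 required
Total monthly debts = (1,925 + 3,185 + 910 + 825 + 355) = 7,200. Debt-to-income = 7,200/15,050 = 47.8% — meets 50% limit
All requirements met. Score 708 falls in the 702–739 tier → 7.125%.

Approved at 7.125%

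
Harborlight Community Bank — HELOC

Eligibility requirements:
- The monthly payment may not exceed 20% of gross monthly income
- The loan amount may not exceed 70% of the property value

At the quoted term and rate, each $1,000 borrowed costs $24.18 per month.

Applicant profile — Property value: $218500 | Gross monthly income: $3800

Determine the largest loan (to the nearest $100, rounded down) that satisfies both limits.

Payment cap: 20% × $3,800 = $760/month.
At $24.18 per $1,000, that supports 760/24.18 × 1,000 ≈ $31,430 → $31,400.
LTV cap: 70% × $218,500 = $152,950 → $152,900.
Binding constraint: payment-to-income.

$31,400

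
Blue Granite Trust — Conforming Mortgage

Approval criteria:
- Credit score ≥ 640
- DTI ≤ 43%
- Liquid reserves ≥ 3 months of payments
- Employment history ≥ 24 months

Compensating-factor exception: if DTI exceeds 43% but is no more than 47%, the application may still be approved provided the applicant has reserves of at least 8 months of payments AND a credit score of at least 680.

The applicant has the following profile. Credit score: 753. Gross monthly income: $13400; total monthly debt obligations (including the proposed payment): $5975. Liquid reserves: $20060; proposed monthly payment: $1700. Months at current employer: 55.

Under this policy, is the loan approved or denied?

Approved

Credit score 753 ≥ 640 (meets base)
DTI: 5,975 ÷ 13,400 = 44.6%, over the 43% base limit.
Reserves: 20,060 ÷ 1,700 = 11.8 months (meets 3-month minimum)
Employment 55 ≥ 24 months
44.6% falls in the override range (43%–47%), so the compensating-factor test applies.
Override check — reserves: 11.8 mo (ok); score: 753 (ok).
Both compensating conditions met → exception applies.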